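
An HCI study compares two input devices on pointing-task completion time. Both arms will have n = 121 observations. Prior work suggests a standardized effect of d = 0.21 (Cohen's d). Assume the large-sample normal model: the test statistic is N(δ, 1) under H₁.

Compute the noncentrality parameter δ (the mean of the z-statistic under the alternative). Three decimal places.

The noncentrality parameter scales effect size by the design's sample-size factor: δ = d·√(n/2) = 0.21 × √(121/2) = 1.6334

δ ≈ 1.633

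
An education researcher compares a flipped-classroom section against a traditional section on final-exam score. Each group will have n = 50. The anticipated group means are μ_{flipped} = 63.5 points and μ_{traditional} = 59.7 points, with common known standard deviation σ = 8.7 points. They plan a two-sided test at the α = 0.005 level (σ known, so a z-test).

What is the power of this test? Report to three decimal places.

Standardized effect: d = |μ_{flipped} − μ_{traditional}| / σ = |63.5 − 59.7| / 8.7 = 0.4368
Noncentrality parameter: δ = d·√(n/2) = 0.4368 × √(50/2) = 2.1839
Critical value for a two-sided test at α = 0.005: z_{α/2} = 2.807.
Power = Φ(δ − 2.807) + Φ(−δ − 2.807) = Φ(-0.623) + Φ(-4.991) = 0.2666 + 0.0000 = 0.2666.

Power ≈ 0.267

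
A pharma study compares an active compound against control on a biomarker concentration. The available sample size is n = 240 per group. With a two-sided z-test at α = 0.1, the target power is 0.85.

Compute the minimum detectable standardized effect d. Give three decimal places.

Required noncentrality: δ = z_{0.05} + z_{0.15} = 1.645 + 1.036 = 2.681.
(The second rejection-region term Φ(−δ − z_{α/2}) is negligible and dropped.)
δ = d·√(n/2) ⇒ d = δ/√(n/2) = 2.681/√(240/2) = 0.2448.

d ≈ 0.245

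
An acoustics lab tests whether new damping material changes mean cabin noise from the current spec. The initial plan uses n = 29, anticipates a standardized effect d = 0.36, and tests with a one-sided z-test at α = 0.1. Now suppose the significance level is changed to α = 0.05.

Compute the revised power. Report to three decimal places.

Power ≈ 0.616

δ = d·√n = 0.36 × √29 = 1.9387 (unchanged). New critical value: z_{0.05} = 1.645.
Revised power = P(Z > 1.645 − δ) = Φ(0.294) = 0.6155.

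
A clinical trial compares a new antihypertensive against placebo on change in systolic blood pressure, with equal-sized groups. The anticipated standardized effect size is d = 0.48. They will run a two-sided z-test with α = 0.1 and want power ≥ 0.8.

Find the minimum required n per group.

n = 54 per group

For power 0.8 need Φ(δ − z_{0.05}) = 0.8, so δ = z_{0.05} + z_{0.20} = 1.645 + 0.842 = 2.486.
(For δ > 0 the lower-tail rejection region contributes negligibly to power, so the one-term inversion is standard.)
δ = d·√(n/2) ⇒ n = 2(δ/d)² = 2 × (2.486 / 0.48)² = 53.67.
Rounding up, n = 54 per group.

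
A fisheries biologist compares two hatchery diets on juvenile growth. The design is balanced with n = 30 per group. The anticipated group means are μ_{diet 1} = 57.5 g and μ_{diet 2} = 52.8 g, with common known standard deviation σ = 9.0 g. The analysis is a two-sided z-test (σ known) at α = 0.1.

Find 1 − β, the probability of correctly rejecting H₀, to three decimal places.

Standardized effect: d = |μ_{diet 1} − μ_{diet 2}| / σ = |57.5 − 52.8| / 9.0 = 0.5222
Noncentrality parameter: δ = d·√(n/2) = 0.5222 × √(30/2) = 2.0226
Two-sided α = 0.1 → critical value z_{0.05} = 1.645.
Power = Φ(δ − 1.645) + Φ(−δ − 1.645) = Φ(0.378) + Φ(-3.667) = 0.6472 + 0.0001 = 0.6473.

Power ≈ 0.647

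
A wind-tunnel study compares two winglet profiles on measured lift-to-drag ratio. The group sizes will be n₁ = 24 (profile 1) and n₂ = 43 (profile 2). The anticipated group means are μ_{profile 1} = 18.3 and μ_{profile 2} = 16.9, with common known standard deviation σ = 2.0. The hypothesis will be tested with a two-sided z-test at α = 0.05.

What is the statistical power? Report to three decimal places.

Standardized effect: d = |μ_{profile 1} − μ_{profile 2}| / σ = |18.3 − 16.9| / 2.0 = 0.7000
Noncentrality parameter: δ = d / √(1/n₁ + 1/n₂) = 0.7000 / √(1/24 + 1/43) = 2.7473
Critical value for a two-sided test at α = 0.05: z_{α/2} = 1.960.
Power = Φ(δ − 1.960) + Φ(−δ − 1.960) = Φ(0.787) + Φ(-4.707) = 0.7844 + 0.0000 = 0.7844.

Power ≈ 0.784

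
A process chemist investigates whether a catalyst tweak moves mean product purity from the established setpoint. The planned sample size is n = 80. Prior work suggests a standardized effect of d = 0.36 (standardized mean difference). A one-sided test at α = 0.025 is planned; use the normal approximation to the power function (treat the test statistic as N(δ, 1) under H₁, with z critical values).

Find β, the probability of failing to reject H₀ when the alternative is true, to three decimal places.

Noncentrality parameter: δ = d·√n = 0.36 × √80 = 3.2199
One-sided α = 0.025 → critical value z_{0.025} = 1.960.
Power = P(Z > 1.960 − δ) = Φ(1.260) = 0.8962.
Type II error: β = 1 − power = 1 − 0.8962 = 0.1038.

β ≈ 0.104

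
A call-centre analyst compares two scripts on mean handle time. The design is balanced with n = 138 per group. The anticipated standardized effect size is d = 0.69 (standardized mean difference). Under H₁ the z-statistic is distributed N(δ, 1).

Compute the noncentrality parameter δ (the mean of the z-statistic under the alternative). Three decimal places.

The noncentrality parameter scales effect size by the design's sample-size factor: δ = d·√(n/2) = 0.69 × √(138/2) = 5.7316

δ ≈ 5.732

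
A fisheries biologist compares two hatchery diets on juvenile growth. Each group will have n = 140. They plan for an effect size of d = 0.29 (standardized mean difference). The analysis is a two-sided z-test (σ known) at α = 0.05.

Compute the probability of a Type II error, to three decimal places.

Noncentrality parameter: δ = d·√(n/2) = 0.29 × √(140/2) = 2.4263
Two-sided α = 0.05 → critical value z_{0.025} = 1.960.
Power = Φ(δ − 1.960) + Φ(−δ − 1.960) = Φ(0.466) + Φ(-4.386) = 0.6795 + 0.0000 = 0.6795.
Type II error: β = 1 − power = 1 − 0.6795 = 0.3205.

β ≈ 0.320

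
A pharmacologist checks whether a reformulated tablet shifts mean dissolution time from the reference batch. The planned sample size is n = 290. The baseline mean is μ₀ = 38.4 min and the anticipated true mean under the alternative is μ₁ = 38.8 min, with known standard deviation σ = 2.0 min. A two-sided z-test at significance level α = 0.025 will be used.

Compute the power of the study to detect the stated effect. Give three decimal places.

Power ≈ 0.878

Standardized effect: d = |μ₁ − μ₀| / σ = |38.8 − 38.4| / 2.0 = 0.2000
Noncentrality parameter: δ = d·√n = 0.2000 × √290 = 3.4059
Critical value for a two-sided test at α = 0.025: z_{α/2} = 2.241.
Power = Φ(δ − 2.241) + Φ(−δ − 2.241) = Φ(1.164) + Φ(-5.647) = 0.8779 + 0.0000 = 0.8779.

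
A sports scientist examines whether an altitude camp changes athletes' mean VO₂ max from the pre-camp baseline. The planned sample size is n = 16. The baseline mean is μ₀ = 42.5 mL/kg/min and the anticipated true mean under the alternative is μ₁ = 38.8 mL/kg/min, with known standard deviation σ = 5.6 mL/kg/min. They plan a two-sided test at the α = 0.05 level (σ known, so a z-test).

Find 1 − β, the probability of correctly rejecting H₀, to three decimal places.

Power ≈ 0.753

Standardized effect: d = |μ₁ − μ₀| / σ = |38.8 − 42.5| / 5.6 = 0.6607
Noncentrality parameter: δ = d·√n = 0.6607 × √16 = 2.6429
Two-sided α = 0.05 → critical value z_{0.025} = 1.960.
Power = Φ(δ − 1.960) + Φ(−δ − 1.960) = Φ(0.683) + Φ(-4.603) = 0.7527 + 0.0000 = 0.7527.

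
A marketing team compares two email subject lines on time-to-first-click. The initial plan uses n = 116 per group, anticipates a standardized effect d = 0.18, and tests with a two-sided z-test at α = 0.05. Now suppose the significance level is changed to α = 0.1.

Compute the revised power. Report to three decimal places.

Power ≈ 0.393

δ = d·√(n/2) = 0.18 × √(116/2) = 1.3708 (unchanged). New critical value: z_{0.05} = 1.645.
Revised power = Φ(δ − 1.645) + Φ(−δ − 1.645) = Φ(-0.274) + Φ(-3.016) = 0.3920 + 0.0013 = 0.3933.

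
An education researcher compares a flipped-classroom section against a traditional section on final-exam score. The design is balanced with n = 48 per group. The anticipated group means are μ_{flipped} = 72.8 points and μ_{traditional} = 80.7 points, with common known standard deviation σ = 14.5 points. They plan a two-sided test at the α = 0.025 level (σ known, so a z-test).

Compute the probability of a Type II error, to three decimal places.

β ≈ 0.334

Standardized effect: d = |μ_{flipped} − μ_{traditional}| / σ = |72.8 − 80.7| / 14.5 = 0.5448
Noncentrality parameter: δ = d·√(n/2) = 0.5448 × √(48/2) = 2.6691
Two-sided α = 0.025 → critical value z_{0.0125} = 2.241.
Power = Φ(δ − 2.241) + Φ(−δ − 2.241) = Φ(0.428) + Φ(-4.911) = 0.6656 + 0.0000 = 0.6656.
Type II error: β = 1 − power = 1 − 0.6656 = 0.3344.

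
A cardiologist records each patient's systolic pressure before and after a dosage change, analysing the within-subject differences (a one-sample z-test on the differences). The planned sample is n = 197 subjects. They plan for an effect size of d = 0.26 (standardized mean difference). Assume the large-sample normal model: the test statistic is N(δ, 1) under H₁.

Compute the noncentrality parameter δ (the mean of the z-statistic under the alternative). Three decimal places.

δ ≈ 3.649

δ = d·√n = 0.26 × √197 = 3.6493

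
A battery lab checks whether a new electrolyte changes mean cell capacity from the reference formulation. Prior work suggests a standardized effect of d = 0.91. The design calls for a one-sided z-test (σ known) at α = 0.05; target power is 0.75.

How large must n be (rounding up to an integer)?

Set Φ(δ − 1.645) = 0.75; then δ − 1.645 = Φ⁻¹(0.75) = 0.674, giving δ = 2.319.
δ = d·√n ⇒ n = (δ/d)² = (2.319 / 0.91)² = 6.50.
Rounding up, n = 7.

n = 7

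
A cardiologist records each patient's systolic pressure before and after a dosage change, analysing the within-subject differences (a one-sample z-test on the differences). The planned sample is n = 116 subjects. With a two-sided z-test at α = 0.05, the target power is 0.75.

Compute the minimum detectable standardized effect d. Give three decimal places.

Need Φ(δ − 1.960) = 0.75, so δ = 1.960 + 0.674 = 2.634.
(Lower-tail contribution to power is negligible for δ > 0.)
δ = d·√n ⇒ d = δ/√n = 2.634/√116 = 0.2446.

d ≈ 0.245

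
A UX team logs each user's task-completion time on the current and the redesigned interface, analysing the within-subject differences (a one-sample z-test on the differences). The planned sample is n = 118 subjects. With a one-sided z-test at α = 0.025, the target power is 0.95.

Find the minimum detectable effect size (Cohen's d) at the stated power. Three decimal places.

Need Φ(δ − 1.960) = 0.95, so δ = 1.960 + 1.645 = 3.605.
δ = d·√n ⇒ d = δ/√n = 3.605/√118 = 0.3319.

d ≈ 0.332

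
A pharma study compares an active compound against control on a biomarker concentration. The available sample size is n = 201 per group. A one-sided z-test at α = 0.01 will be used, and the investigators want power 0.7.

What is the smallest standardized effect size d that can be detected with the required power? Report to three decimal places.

d ≈ 0.284

Required noncentrality: δ = z_{0.01} + z_{0.30} = 2.326 + 0.524 = 2.851.
δ = d·√(n/2) ⇒ d = δ/√(n/2) = 2.851/√(201/2) = 0.2844.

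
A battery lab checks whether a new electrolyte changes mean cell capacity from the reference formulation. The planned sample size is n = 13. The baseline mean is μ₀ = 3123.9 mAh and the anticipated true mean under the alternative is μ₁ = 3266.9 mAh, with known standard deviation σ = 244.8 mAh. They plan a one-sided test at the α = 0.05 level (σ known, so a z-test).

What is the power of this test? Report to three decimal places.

Power ≈ 0.678

Standardized effect: d = |μ₁ − μ₀| / σ = |3266.9 − 3123.9| / 244.8 = 0.5842
Noncentrality parameter: δ = d·√n = 0.5842 × √13 = 2.1062
One-sided α = 0.05 → critical value z_{0.05} = 1.645.
Power = P(Z > 1.645 − δ) = Φ(0.461) = 0.6777.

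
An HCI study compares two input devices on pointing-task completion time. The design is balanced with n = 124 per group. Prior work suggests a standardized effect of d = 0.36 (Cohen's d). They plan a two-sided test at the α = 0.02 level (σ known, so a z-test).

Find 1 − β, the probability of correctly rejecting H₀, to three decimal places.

Noncentrality parameter: δ = d·√(n/2) = 0.36 × √(124/2) = 2.8346
Two-sided α = 0.02 → critical value z_{0.01} = 2.326.
Power = Φ(δ − 2.326) + Φ(−δ − 2.326) = Φ(0.508) + Φ(-5.161) = 0.6944 + 0.0000 = 0.6944.

Power ≈ 0.694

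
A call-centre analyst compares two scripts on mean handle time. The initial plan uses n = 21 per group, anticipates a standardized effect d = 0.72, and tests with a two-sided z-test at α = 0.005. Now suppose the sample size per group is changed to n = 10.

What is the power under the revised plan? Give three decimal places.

With n = 10 per group: δ = d·√(n/2) = 0.72 × √(10/2) = 1.6100. Critical value z_{0.0025} = 2.807.
Revised power = Φ(δ − 2.807) + Φ(−δ − 2.807) = Φ(-1.197) + Φ(-4.417) = 0.1156 + 0.0000 = 0.1156.

Power ≈ 0.116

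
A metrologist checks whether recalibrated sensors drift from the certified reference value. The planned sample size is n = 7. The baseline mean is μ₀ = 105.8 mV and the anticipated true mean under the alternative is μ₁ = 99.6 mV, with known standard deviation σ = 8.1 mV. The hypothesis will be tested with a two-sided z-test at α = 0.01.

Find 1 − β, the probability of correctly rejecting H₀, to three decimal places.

Power ≈ 0.291

Standardized effect: d = |μ₁ − μ₀| / σ = |99.6 − 105.8| / 8.1 = 0.7654
Noncentrality parameter: δ = d·√n = 0.7654 × √7 = 2.0251
Two-sided α = 0.01 → critical value z_{0.005} = 2.576.
Power = Φ(δ − 2.576) + Φ(−δ − 2.576) = Φ(-0.551) + Φ(-4.601) = 0.2909 + 0.0000 = 0.2909.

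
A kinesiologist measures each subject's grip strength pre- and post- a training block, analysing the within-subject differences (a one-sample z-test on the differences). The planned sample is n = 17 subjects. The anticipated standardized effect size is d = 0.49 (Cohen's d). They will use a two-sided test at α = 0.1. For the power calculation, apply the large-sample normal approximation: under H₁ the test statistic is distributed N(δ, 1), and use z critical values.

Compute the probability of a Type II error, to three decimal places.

β ≈ 0.354

Noncentrality parameter: δ = d·√n = 0.49 × √17 = 2.0203
Two-sided α = 0.1 → critical value z_{0.05} = 1.645.
Power = Φ(δ − 1.645) + Φ(−δ − 1.645) = Φ(0.375) + Φ(-3.665) = 0.6463 + 0.0001 = 0.6465.
Type II error: β = 1 − power = 1 − 0.6465 = 0.3535.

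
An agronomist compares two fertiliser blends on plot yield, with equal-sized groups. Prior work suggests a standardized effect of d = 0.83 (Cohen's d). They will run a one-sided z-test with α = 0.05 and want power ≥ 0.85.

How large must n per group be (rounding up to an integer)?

Set Φ(δ − 1.645) = 0.85; then δ − 1.645 = Φ⁻¹(0.85) = 1.036, giving δ = 2.681.
δ = d·√(n/2) ⇒ n = 2(δ/d)² = 2 × (2.681 / 0.83)² = 20.87.
Round up to the next whole unit.

n = 21 per group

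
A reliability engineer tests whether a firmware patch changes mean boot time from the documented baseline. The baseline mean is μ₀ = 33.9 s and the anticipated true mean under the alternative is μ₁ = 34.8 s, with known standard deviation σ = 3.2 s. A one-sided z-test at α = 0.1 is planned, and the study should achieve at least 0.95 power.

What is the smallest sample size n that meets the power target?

n = 109

Standardized effect: d = |μ₁ − μ₀| / σ = |34.8 − 33.9| / 3.2 = 0.2812
For power 0.95 need Φ(δ − z_{0.1}) = 0.95, so δ = z_{0.1} + z_{0.05} = 1.282 + 1.645 = 2.926.
δ = d·√n ⇒ n = (δ/d)² = (2.926 / 0.2812)² = 108.26.
Rounding up, n = 109.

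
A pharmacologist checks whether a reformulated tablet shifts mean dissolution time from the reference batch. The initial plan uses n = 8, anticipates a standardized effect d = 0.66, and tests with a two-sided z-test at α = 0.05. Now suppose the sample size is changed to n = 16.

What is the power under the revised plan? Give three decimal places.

With n = 16: δ = d·√n = 0.66 × √16 = 2.6400. Critical value z_{0.025} = 1.960.
Revised power = Φ(δ − 1.960) + Φ(−δ − 1.960) = Φ(0.680) + Φ(-4.600) = 0.7518 + 0.0000 = 0.7518.

Power ≈ 0.752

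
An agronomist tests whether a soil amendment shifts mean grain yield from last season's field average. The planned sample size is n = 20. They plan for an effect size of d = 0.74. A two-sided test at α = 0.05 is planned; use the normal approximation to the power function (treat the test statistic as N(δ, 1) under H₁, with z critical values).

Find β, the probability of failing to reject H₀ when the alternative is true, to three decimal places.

β ≈ 0.089

Noncentrality parameter: δ = d·√n = 0.74 × √20 = 3.3094
Two-sided α = 0.05 → critical value z_{0.025} = 1.960.
Power = Φ(δ − 1.960) + Φ(−δ − 1.960) = Φ(1.349) + Φ(-5.269) = 0.9114 + 0.0000 = 0.9114.
Type II error: β = 1 − power = 1 − 0.9114 = 0.0886.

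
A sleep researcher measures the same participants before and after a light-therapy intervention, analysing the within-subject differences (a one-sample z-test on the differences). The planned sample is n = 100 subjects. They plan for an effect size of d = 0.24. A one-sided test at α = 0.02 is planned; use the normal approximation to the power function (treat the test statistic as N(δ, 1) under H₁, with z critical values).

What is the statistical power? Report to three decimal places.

Noncentrality parameter: λ = d·√n = 0.24 × √100 = 2.4000
Critical value for a one-sided test at α = 0.02: z_α = 2.054.
Power = Φ(λ − 2.054) = Φ(0.346) = 0.6354.

Power ≈ 0.635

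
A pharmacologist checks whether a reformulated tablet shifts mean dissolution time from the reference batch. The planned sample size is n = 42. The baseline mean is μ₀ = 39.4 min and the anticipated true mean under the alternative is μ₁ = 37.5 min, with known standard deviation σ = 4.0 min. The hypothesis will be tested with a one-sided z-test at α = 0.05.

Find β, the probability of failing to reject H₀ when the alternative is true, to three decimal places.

Standardized effect: d = |μ₁ − μ₀| / σ = |37.5 − 39.4| / 4.0 = 0.4750
Noncentrality parameter: δ = d·√n = 0.4750 × √42 = 3.0784
Critical value for a one-sided test at α = 0.05: z_α = 1.645.
Power = Φ(δ − 1.645) = Φ(1.433) = 0.9241.
Type II error: β = 1 − power = 1 − 0.9241 = 0.0759.

β ≈ 0.076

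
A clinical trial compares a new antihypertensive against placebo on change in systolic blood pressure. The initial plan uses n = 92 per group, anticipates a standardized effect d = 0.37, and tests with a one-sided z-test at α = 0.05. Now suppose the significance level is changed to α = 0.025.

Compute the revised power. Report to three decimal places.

δ = d·√(n/2) = 0.37 × √(92/2) = 2.5095 (unchanged). New critical value: z_{0.025} = 1.960.
Revised power = P(Z > 1.960 − δ) = Φ(0.549) = 0.7087.

Power ≈ 0.709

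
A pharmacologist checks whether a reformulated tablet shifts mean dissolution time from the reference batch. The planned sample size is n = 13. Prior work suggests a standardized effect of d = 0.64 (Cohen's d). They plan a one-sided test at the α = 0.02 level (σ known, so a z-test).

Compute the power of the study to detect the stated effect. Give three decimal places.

Power ≈ 0.600

Noncentrality parameter: δ = d·√n = 0.64 × √13 = 2.3076
One-sided α = 0.02 → critical value z_{0.02} = 2.054.
Power = P(Z > 2.054 − δ) = Φ(0.254) = 0.6002.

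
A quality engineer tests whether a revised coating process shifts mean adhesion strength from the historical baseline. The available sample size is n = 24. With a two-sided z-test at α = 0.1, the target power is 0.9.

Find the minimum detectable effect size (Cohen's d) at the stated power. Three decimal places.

Required noncentrality: δ = z_{0.05} + z_{0.10} = 1.645 + 1.282 = 2.926.
(The second rejection-region term Φ(−δ − z_{α/2}) is negligible and dropped.)
δ = d·√n ⇒ d = δ/√n = 2.926/√24 = 0.5973.

d ≈ 0.597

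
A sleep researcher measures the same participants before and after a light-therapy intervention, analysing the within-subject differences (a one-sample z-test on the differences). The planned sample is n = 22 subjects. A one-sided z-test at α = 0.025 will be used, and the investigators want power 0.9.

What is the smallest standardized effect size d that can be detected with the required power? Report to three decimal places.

d ≈ 0.691

Required noncentrality: δ = z_{0.025} + z_{0.10} = 1.960 + 1.282 = 3.242.
δ = d·√n ⇒ d = δ/√n = 3.242/√22 = 0.6911.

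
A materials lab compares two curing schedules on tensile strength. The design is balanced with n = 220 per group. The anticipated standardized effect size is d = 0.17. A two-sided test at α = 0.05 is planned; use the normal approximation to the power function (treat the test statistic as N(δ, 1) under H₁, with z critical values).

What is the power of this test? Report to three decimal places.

Noncentrality parameter: δ = d·√(n/2) = 0.17 × √(220/2) = 1.7830
Critical value for a two-sided test at α = 0.05: z_{α/2} = 1.960.
Power = Φ(δ − 1.960) + Φ(−δ − 1.960) = Φ(-0.177) + Φ(-3.743) = 0.4298 + 0.0001 = 0.4298.

Power ≈ 0.430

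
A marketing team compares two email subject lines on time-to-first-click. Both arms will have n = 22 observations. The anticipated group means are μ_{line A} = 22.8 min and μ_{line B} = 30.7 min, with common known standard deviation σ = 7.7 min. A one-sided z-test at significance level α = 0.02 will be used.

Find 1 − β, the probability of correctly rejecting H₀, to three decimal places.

Power ≈ 0.911

Standardized effect: d = |μ_{line A} − μ_{line B}| / σ = |22.8 − 30.7| / 7.7 = 1.0260
Noncentrality parameter: δ = d·√(n/2) = 1.0260 × √(22/2) = 3.4028
One-sided α = 0.02 → critical value z_{0.02} = 2.054.
Power = Φ(δ − 2.054) = Φ(1.349) = 0.9113.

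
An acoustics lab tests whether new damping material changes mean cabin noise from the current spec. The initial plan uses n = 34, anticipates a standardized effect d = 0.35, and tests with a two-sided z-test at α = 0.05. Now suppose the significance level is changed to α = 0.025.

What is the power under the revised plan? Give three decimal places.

Power ≈ 0.421

δ = d·√n = 0.35 × √34 = 2.0408 (unchanged). New critical value: z_{0.0125} = 2.241.
Revised power = Φ(δ − 2.241) + Φ(−δ − 2.241) = Φ(-0.201) + Φ(-4.282) = 0.4205 + 0.0000 = 0.4205.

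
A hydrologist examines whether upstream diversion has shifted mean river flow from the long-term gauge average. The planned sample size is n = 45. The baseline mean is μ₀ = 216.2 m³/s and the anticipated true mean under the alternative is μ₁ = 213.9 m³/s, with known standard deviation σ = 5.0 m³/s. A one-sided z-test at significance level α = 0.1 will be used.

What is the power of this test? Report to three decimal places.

Power ≈ 0.964

Standardized effect: d = |μ₁ − μ₀| / σ = |213.9 − 216.2| / 5.0 = 0.4600
Noncentrality parameter: λ = d·√n = 0.4600 × √45 = 3.0858
One-sided α = 0.1 → critical value z_{0.1} = 1.282.
Power = P(Z > 1.282 − λ) = Φ(1.804) = 0.9644.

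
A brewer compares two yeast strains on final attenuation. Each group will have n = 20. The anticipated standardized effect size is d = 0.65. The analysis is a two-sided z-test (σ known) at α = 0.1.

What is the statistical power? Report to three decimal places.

Noncentrality parameter: δ = d·√(n/2) = 0.65 × √(20/2) = 2.0555
Critical value for a two-sided test at α = 0.1: z_{α/2} = 1.645.
Power = Φ(δ − 1.645) + Φ(−δ − 1.645) = Φ(0.411) + Φ(-3.700) = 0.6593 + 0.0001 = 0.6594.

Power ≈ 0.659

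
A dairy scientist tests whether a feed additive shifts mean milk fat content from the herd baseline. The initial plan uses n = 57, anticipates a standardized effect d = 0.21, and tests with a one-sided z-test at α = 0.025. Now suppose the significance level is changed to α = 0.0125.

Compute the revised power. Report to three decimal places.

Power ≈ 0.256

δ = d·√n = 0.21 × √57 = 1.5855 (unchanged). New critical value: z_{0.0125} = 2.241.
Revised power = Φ(δ − 2.241) = Φ(-0.656) = 0.2559.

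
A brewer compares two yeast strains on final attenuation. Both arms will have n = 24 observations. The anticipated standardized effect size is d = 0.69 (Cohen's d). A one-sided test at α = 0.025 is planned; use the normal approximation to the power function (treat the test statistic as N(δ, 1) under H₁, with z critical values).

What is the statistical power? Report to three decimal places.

Noncentrality parameter: δ = d·√(n/2) = 0.69 × √(24/2) = 2.3902
One-sided α = 0.025 → critical value z_{0.025} = 1.960.
Power = Φ(δ − 1.960) = Φ(0.430) = 0.6665.

Power ≈ 0.666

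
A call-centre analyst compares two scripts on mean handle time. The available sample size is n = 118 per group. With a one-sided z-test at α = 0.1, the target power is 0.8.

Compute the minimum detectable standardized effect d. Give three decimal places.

Required noncentrality: δ = z_{0.1} + z_{0.20} = 1.282 + 0.842 = 2.123.
δ = d·√(n/2) ⇒ d = δ/√(n/2) = 2.123/√(118/2) = 0.2764.

d ≈ 0.276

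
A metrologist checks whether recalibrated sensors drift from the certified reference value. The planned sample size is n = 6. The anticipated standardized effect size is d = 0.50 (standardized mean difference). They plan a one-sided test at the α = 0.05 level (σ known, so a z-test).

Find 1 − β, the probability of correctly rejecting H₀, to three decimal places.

Noncentrality parameter: δ = d·√n = 0.50 × √6 = 1.2247
Critical value for a one-sided test at α = 0.05: z_α = 1.645.
Power = Φ(δ − 1.645) = Φ(-0.420) = 0.3372.

Power ≈ 0.337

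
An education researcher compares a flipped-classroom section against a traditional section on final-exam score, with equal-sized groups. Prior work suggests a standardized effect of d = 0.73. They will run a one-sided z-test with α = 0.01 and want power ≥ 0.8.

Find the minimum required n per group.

n = 38 per group

For power 0.8 need Φ(δ − z_{0.01}) = 0.8, so δ = z_{0.01} + z_{0.20} = 2.326 + 0.842 = 3.168.
δ = d·√(n/2) ⇒ n = 2(δ/d)² = 2 × (3.168 / 0.73)² = 37.67.
Round up to the next whole unit.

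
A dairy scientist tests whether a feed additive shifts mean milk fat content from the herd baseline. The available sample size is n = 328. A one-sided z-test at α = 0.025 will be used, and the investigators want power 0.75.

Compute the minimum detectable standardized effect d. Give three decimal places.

Need Φ(δ − 1.960) = 0.75, so δ = 1.960 + 0.674 = 2.634.
δ = d·√n ⇒ d = δ/√n = 2.634/√328 = 0.1455.

d ≈ 0.145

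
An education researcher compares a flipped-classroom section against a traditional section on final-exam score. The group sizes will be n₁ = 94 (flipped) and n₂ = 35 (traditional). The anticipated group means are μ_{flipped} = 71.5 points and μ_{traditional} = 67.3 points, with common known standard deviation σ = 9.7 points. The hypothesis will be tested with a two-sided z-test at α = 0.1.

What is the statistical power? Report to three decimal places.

Standardized effect: d = |μ_{flipped} − μ_{traditional}| / σ = |71.5 − 67.3| / 9.7 = 0.4330
Noncentrality parameter: δ = d / √(1/n₁ + 1/n₂) = 0.4330 / √(1/94 + 1/35) = 2.1867
Two-sided α = 0.1 → critical value z_{0.05} = 1.645.
Power = Φ(δ − 1.645) + Φ(−δ − 1.645) = Φ(0.542) + Φ(-3.832) = 0.7060 + 0.0001 = 0.7061.

Power ≈ 0.706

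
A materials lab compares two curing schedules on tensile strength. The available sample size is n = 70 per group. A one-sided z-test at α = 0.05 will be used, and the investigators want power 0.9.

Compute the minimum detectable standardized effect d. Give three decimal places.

d ≈ 0.495

Need Φ(δ − 1.645) = 0.9, so δ = 1.645 + 1.282 = 2.926.
δ = d·√(n/2) ⇒ d = δ/√(n/2) = 2.926/√(70/2) = 0.4947.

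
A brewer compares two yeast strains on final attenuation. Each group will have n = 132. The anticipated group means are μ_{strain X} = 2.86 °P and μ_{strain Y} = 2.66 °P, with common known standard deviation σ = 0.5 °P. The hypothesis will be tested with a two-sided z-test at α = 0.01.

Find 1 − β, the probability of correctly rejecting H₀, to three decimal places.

Standardized effect: d = |μ_{strain X} − μ_{strain Y}| / σ = |2.86 − 2.66| / 0.5 = 0.4000
Noncentrality parameter: δ = d·√(n/2) = 0.4000 × √(132/2) = 3.2496
Critical value for a two-sided test at α = 0.01: z_{α/2} = 2.576.
Power = Φ(δ − 2.576) + Φ(−δ − 2.576) = Φ(0.674) + Φ(-5.825) = 0.7498 + 0.0000 = 0.7498.

Power ≈ 0.750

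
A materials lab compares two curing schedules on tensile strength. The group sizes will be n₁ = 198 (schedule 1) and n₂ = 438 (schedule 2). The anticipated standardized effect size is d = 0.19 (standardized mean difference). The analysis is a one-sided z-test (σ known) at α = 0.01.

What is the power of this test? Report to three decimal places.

Noncentrality parameter: δ = d / √(1/n₁ + 1/n₂) = 0.19 / √(1/198 + 1/438) = 2.2187
One-sided α = 0.01 → critical value z_{0.01} = 2.326.
Power = P(Z > 2.326 − δ) = Φ(-0.108) = 0.4571.

Power ≈ 0.457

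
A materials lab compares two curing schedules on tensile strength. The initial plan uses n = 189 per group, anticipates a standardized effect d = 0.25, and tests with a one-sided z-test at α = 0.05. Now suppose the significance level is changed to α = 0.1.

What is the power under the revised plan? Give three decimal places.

Power ≈ 0.875

δ = d·√(n/2) = 0.25 × √(189/2) = 2.4303 (unchanged). New critical value: z_{0.1} = 1.282.
Revised power = P(Z > 1.282 − δ) = Φ(1.149) = 0.8747.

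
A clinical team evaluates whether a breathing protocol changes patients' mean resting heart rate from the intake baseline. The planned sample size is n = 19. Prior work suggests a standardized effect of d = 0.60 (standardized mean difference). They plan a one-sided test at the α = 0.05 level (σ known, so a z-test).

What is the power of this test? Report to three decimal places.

Noncentrality parameter: δ = d·√n = 0.60 × √19 = 2.6153
Critical value for a one-sided test at α = 0.05: z_α = 1.645.
Power = Φ(δ − 1.645) = Φ(0.970) = 0.8341.

Power ≈ 0.834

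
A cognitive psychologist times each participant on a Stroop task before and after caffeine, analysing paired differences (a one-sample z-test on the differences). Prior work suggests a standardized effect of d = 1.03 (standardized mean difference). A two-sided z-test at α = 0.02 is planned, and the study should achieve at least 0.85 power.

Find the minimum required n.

n = 11

Set Φ(δ − 2.326) = 0.85; then δ − 2.326 = Φ⁻¹(0.85) = 1.036, giving δ = 3.363.
(The Φ(−δ − z_{α/2}) term is vanishingly small for δ > 0 and is dropped in the standard sample-size formula.)
δ = d·√n ⇒ n = (δ/d)² = (3.363 / 1.03)² = 10.66.
Rounding up, n = 11.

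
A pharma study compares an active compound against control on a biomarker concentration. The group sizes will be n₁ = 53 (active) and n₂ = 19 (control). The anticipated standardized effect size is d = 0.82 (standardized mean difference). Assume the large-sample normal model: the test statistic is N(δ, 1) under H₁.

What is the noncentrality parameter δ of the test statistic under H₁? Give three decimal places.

δ ≈ 3.067

δ = d / √(1/n₁ + 1/n₂) = 0.82 / √(1/53 + 1/19) = 3.0666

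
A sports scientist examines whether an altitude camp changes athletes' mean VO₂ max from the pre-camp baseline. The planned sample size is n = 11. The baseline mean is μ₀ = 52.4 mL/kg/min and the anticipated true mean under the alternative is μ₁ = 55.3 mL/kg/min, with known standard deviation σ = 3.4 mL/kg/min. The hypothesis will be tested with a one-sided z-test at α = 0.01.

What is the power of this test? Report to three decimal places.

Power ≈ 0.692

Standardized effect: d = |μ₁ − μ₀| / σ = |55.3 − 52.4| / 3.4 = 0.8529
Noncentrality parameter: δ = d·√n = 0.8529 × √11 = 2.8289
Critical value for a one-sided test at α = 0.01: z_α = 2.326.
Power = P(Z > 2.326 − δ) = Φ(0.503) = 0.6924.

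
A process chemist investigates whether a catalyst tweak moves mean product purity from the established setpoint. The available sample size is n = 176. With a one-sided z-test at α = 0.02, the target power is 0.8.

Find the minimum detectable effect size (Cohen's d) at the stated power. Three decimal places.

Need Φ(δ − 2.054) = 0.8, so δ = 2.054 + 0.842 = 2.895.
δ = d·√n ⇒ d = δ/√n = 2.895/√176 = 0.2182.

d ≈ 0.218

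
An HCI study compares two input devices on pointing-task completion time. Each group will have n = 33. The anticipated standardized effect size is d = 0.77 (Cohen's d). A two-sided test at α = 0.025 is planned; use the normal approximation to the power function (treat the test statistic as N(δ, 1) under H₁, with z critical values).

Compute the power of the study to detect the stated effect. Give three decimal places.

Noncentrality parameter: δ = d·√(n/2) = 0.77 × √(33/2) = 3.1278
Two-sided α = 0.025 → critical value z_{0.0125} = 2.241.
Power = Φ(δ − 2.241) + Φ(−δ − 2.241) = Φ(0.886) + Φ(-5.369) = 0.8123 + 0.0000 = 0.8123.

Power ≈ 0.812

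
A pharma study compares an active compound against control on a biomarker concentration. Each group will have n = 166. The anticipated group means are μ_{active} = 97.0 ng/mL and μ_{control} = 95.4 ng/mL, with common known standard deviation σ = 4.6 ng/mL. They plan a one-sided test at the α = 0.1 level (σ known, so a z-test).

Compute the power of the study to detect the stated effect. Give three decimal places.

Power ≈ 0.970

Standardized effect: d = |μ_{active} − μ_{control}| / σ = |97.0 − 95.4| / 4.6 = 0.3478
Noncentrality parameter: δ = d·√(n/2) = 0.3478 × √(166/2) = 3.1688
One-sided α = 0.1 → critical value z_{0.1} = 1.282.
Power = Φ(δ − 1.282) = Φ(1.887) = 0.9704.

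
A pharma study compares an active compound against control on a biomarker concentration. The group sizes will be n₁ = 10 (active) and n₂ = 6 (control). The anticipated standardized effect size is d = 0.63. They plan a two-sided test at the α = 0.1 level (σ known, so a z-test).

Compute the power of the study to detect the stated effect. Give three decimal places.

Power ≈ 0.338

Noncentrality parameter: δ = d / √(1/n₁ + 1/n₂) = 0.63 / √(1/10 + 1/6) = 1.2200
Two-sided α = 0.1 → critical value z_{0.05} = 1.645.
Power = Φ(δ − 1.645) + Φ(−δ − 1.645) = Φ(-0.425) + Φ(-2.865) = 0.3355 + 0.0021 = 0.3376.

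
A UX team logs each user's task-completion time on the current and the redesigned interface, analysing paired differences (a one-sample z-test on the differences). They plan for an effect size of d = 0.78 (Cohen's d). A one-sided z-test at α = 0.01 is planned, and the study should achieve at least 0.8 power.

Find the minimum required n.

n = 17

For power 0.8 need Φ(δ − z_{0.01}) = 0.8, so δ = z_{0.01} + z_{0.20} = 2.326 + 0.842 = 3.168.
δ = d·√n ⇒ n = (δ/d)² = (3.168 / 0.78)² = 16.50.
Rounding up, n = 17.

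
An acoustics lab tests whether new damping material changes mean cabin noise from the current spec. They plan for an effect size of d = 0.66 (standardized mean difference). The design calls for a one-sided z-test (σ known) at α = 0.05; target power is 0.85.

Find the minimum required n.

For power 0.85 need Φ(δ − z_{0.05}) = 0.85, so δ = z_{0.05} + z_{0.15} = 1.645 + 1.036 = 2.681.
δ = d·√n ⇒ n = (δ/d)² = (2.681 / 0.66)² = 16.50.
Round up to the next whole unit.

n = 17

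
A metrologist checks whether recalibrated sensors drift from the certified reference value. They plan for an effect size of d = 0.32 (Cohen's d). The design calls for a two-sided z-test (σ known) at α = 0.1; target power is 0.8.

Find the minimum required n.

n = 61

Set Φ(δ − 1.645) = 0.8; then δ − 1.645 = Φ⁻¹(0.8) = 0.842, giving δ = 2.486.
(For δ > 0 the lower-tail rejection region contributes negligibly to power, so the one-term inversion is standard.)
δ = d·√n ⇒ n = (δ/d)² = (2.486 / 0.32)² = 60.38.
Rounding up, n = 61.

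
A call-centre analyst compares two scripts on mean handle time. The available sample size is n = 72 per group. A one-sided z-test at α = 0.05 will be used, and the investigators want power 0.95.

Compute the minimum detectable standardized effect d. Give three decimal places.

d ≈ 0.548

Required noncentrality: δ = z_{0.05} + z_{0.05} = 1.645 + 1.645 = 3.290.
δ = d·√(n/2) ⇒ d = δ/√(n/2) = 3.290/√(72/2) = 0.5483.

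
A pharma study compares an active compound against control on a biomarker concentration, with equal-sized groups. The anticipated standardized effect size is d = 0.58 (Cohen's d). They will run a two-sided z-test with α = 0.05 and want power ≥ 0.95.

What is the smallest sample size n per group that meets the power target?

Set Φ(δ − 1.960) = 0.95; then δ − 1.960 = Φ⁻¹(0.95) = 1.645, giving δ = 3.605.
(The Φ(−δ − z_{α/2}) term is vanishingly small for δ > 0 and is dropped in the standard sample-size formula.)
δ = d·√(n/2) ⇒ n = 2(δ/d)² = 2 × (3.605 / 0.58)² = 77.26.
Rounding up, n = 78 per group.

n = 78 per group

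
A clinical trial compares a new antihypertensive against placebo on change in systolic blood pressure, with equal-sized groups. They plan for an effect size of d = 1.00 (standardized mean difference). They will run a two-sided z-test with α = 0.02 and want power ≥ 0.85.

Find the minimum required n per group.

n = 23 per group

Set Φ(δ − 2.326) = 0.85; then δ − 2.326 = Φ⁻¹(0.85) = 1.036, giving δ = 3.363.
(For δ > 0 the lower-tail rejection region contributes negligibly to power, so the one-term inversion is standard.)
δ = d·√(n/2) ⇒ n = 2(δ/d)² = 2 × (3.363 / 1.00)² = 22.62.
Round up to the next whole unit.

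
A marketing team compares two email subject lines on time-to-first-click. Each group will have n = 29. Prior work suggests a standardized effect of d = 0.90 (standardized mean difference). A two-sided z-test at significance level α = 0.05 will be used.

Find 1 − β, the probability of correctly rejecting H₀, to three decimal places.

Power ≈ 0.929

Noncentrality parameter: δ = d·√(n/2) = 0.90 × √(29/2) = 3.4271
Critical value for a two-sided test at α = 0.05: z_{α/2} = 1.960.
Power = Φ(δ − 1.960) + Φ(−δ − 1.960) = Φ(1.467) + Φ(-5.387) = 0.9288 + 0.0000 = 0.9288.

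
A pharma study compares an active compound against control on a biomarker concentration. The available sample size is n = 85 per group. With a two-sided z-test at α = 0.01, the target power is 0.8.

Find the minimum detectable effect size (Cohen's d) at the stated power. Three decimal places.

d ≈ 0.524

Need Φ(δ − 2.576) = 0.8, so δ = 2.576 + 0.842 = 3.417.
(Lower-tail contribution to power is negligible for δ > 0.)
δ = d·√(n/2) ⇒ d = δ/√(n/2) = 3.417/√(85/2) = 0.5242.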